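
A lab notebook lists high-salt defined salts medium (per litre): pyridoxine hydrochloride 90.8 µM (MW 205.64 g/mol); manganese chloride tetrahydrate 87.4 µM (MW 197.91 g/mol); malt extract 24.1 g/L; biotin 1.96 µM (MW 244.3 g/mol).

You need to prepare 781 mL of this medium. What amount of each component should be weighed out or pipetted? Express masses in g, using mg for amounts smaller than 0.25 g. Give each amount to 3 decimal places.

Scale factor relative to 1 L: 0.781.
pyridoxine hydrochloride: 90.8 µmol/L × 205.64 g/mol × 0.781 L ÷ 1000 = 14.583 mg
manganese chloride tetrahydrate: 87.4 µmol/L × 197.91 g/mol × 0.781 L ÷ 1000 = 13.509 mg
malt extract: 24.1 g/L × 0.781 L = 18.822 g
biotin: 1.96 µmol/L × 244.3 g/mol × 0.781 L ÷ 1000 = 0.374 mg

pyridoxine hydrochloride 14.583 mg; manganese chloride tetrahydrate 13.509 mg; malt extract 18.822 g; biotin 0.374 mg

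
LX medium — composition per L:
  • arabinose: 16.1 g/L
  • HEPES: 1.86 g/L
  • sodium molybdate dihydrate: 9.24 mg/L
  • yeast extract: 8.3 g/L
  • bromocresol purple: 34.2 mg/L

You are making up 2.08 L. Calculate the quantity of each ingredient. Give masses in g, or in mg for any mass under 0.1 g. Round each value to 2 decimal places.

Scale factor relative to 1 L: 2.08.
arabinose: 16.1 g/L × 2.08 L = 33.49 g
HEPES: 1.86 g/L × 2.08 L = 3.87 g
sodium molybdate dihydrate: 9.24 mg/L × 2.08 L = 19.22 mg
yeast extract: 8.3 g/L × 2.08 L = 17.26 g
bromocresol purple: 34.2 mg/L × 2.08 L = 71.14 mg

arabinose 33.49 g; HEPES 3.87 g; sodium molybdate dihydrate 19.22 mg; yeast extract 17.26 g; bromocresol purple 71.14 mg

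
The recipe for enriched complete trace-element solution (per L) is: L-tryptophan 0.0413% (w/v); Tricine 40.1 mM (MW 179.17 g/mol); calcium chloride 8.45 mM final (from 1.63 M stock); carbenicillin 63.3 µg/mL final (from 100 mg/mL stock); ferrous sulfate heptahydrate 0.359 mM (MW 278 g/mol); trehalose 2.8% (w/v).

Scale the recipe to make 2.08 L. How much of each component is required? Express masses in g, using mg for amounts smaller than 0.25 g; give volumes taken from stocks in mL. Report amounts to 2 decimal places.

Working volume: 2.08 L.
L-tryptophan: 0.0413% w/v = 0.413 g/L → 0.413 × 2.08 L = 0.86 g
Tricine: 40.1 mmol/L × 179.17 g/mol × 2.08 L ÷ 1000 = 14.94 g
calcium chloride: dilute stock: 8.45 mM × 2080 mL ÷ 1630 mM = 10.78 mL
carbenicillin: C1V1 = C2V2 → 63.3 µg/mL × 2080 mL ÷ 100000 µg/mL = 1.32 mL
ferrous sulfate heptahydrate: 0.359 mmol/L × 278 mg/mmol × 2.08 L = 207.59 mg
trehalose: 2.8 g per 100 mL × 2080 mL ÷ 100 = 58.24 g

L-tryptophan 0.86 g; Tricine 14.94 g; calcium chloride 10.78 mL; carbenicillin 1.32 mL; ferrous sulfate heptahydrate 207.59 mg; trehalose 58.24 g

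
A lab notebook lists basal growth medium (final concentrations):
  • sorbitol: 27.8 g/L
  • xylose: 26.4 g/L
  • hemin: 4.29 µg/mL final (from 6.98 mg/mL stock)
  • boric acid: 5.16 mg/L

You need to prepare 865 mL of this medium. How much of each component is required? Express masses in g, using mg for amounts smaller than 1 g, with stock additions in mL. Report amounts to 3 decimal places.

Working volume: 865 mL = 0.865 L.
sorbitol: 27.8 g/L × 0.865 L = 24.047 g
xylose: 26.4 g/L × 0.865 L = 22.836 g
hemin: dilute stock: 4.29 µg/mL × 865 mL ÷ 6980 µg/mL = 0.532 mL
boric acid: 5.16 mg/L × 0.865 L = 4.463 mg

sorbitol 24.047 g; xylose 22.836 g; hemin 0.532 mL; boric acid 4.463 mg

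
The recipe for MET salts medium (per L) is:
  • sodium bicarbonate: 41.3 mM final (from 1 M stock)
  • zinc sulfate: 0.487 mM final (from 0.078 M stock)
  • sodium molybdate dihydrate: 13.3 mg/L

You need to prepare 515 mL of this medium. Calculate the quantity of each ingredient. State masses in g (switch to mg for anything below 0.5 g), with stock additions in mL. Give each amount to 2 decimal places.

sodium bicarbonate 21.27 mL; zinc sulfate 3.22 mL; sodium molybdate dihydrate 6.85 mg

Target volume = 515 mL = 0.515 L.
sodium bicarbonate: C1V1 = C2V2 → 41.3 mM × 515 mL ÷ 1000 mM = 21.27 mL
zinc sulfate: C1V1 = C2V2 → 0.487 mM × 515 mL ÷ 78 mM = 3.22 mL
sodium molybdate dihydrate: 13.3 mg/L × 0.515 L = 6.85 mg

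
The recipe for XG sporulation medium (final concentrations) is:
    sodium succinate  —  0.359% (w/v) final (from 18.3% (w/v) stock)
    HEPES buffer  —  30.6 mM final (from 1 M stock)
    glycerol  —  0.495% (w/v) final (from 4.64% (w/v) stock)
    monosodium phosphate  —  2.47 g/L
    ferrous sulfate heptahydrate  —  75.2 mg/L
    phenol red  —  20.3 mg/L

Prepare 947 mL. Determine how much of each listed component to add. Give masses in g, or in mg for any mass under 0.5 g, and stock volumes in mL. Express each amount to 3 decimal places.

sodium succinate 18.578 mL; HEPES buffer 28.978 mL; glycerol 101.027 mL; monosodium phosphate 2.339 g; ferrous sulfate heptahydrate 71.214 mg; phenol red 19.224 mg

Working volume: 947 mL = 0.947 L.
sodium succinate: V = C2·V2/C1 = 0.359% ÷ 18.3% × 947 mL = 18.578 mL
HEPES buffer: C1V1 = C2V2 → 30.6 mM × 947 mL ÷ 1000 mM = 28.978 mL
glycerol: V = C2·V2/C1 = 0.495% ÷ 4.64% × 947 mL = 101.027 mL
monosodium phosphate: 2.47 g/L × 0.947 L = 2.339 g
ferrous sulfate heptahydrate: 75.2 mg/L × 0.947 L = 71.214 mg
phenol red: 20.3 mg/L × 0.947 L = 19.224 mg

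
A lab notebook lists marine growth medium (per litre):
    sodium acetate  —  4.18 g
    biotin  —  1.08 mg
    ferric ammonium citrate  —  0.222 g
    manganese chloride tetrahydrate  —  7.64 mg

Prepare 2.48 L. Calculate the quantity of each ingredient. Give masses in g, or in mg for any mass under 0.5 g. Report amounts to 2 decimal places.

sodium acetate 10.37 g; biotin 2.68 mg; ferric ammonium citrate 0.55 g; manganese chloride tetrahydrate 18.95 mg

Ratio of target to recipe volume: 2480 / 1000 = 2.48.
sodium acetate: 4.18 g × (2480 mL / 1000 mL) = 10.37 g
biotin: 1.08 mg × (2480 mL / 1000 mL) = 2.68 mg
ferric ammonium citrate: 0.222 g × (2480 mL / 1000 mL) = 0.55 g
manganese chloride tetrahydrate: 7.64 mg × (2480 mL / 1000 mL) = 18.95 mg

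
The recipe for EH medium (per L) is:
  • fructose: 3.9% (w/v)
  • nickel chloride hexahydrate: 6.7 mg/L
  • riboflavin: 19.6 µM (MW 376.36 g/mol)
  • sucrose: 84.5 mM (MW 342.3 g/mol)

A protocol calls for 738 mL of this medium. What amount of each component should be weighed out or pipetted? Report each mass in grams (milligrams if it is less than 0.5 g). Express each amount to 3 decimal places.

Working volume: 738 mL = 0.738 L.
fructose: 3.9 g per 100 mL × 738 mL ÷ 100 = 28.782 g
nickel chloride hexahydrate: 6.7 mg/L × 0.738 L = 4.945 mg
riboflavin: 19.6 µmol/L × 376.36 g/mol × 0.738 L ÷ 1000 = 5.444 mg
sucrose: 84.5 mmol/L × 342.3 g/mol × 0.738 L ÷ 1000 = 21.346 g

fructose 28.782 g; nickel chloride hexahydrate 4.945 mg; riboflavin 5.444 mg; sucrose 21.346 g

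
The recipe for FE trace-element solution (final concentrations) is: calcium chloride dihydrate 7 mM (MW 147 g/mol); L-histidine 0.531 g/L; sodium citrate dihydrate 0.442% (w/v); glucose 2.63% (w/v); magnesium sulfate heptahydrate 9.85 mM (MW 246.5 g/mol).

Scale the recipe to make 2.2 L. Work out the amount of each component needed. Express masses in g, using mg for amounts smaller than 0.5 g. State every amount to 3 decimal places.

calcium chloride dihydrate 2.264 g; L-histidine 1.168 g; sodium citrate dihydrate 9.724 g; glucose 57.860 g; magnesium sulfate heptahydrate 5.342 g

Scale factor relative to 1 L: 2.2.
calcium chloride dihydrate: 7 mmol/L × 147 g/mol × 2.2 L ÷ 1000 = 2.264 g
L-histidine: 0.531 g/L × 2.2 L = 1.168 g
sodium citrate dihydrate: 0.442 g per 100 mL × 2200 mL ÷ 100 = 9.724 g
glucose: 2.63% w/v = 26.3 g/L → 26.3 × 2.2 L = 57.860 g
magnesium sulfate heptahydrate: 9.85 mmol/L × 246.5 g/mol × 2.2 L ÷ 1000 = 5.342 g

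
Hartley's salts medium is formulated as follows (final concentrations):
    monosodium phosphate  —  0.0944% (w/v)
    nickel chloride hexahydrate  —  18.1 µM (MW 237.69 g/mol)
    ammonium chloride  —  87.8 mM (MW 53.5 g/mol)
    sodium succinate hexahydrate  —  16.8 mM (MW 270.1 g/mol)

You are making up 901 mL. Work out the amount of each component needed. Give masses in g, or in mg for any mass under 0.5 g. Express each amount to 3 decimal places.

monosodium phosphate 0.851 g; nickel chloride hexahydrate 3.876 mg; ammonium chloride 4.232 g; sodium succinate hexahydrate 4.088 g

Scale factor relative to 1 L: 0.901.
monosodium phosphate: 0.0944% w/v = 0.944 g/L → 0.944 × 0.901 L = 0.851 g
nickel chloride hexahydrate: 18.1 µmol/L × 237.69 g/mol × 0.901 L ÷ 1000 = 3.876 mg
ammonium chloride: 87.8 mmol/L × 53.5 g/mol × 0.901 L ÷ 1000 = 4.232 g
sodium succinate hexahydrate: 16.8 mmol/L × 270.1 g/mol × 0.901 L ÷ 1000 = 4.088 g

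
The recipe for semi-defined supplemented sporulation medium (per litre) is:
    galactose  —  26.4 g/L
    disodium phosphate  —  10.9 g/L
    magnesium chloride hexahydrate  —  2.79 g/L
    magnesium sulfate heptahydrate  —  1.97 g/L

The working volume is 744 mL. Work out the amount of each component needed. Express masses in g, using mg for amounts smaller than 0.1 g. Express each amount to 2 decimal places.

galactose 19.64 g; disodium phosphate 8.11 g; magnesium chloride hexahydrate 2.08 g; magnesium sulfate heptahydrate 1.47 g

Scale factor relative to 1 L: 0.744.
galactose: 26.4 g/L × 0.744 L = 19.64 g
disodium phosphate: 10.9 g/L × 0.744 L = 8.11 g
magnesium chloride hexahydrate: 2.79 g/L × 0.744 L = 2.08 g
magnesium sulfate heptahydrate: 1.97 g/L × 0.744 L = 1.47 g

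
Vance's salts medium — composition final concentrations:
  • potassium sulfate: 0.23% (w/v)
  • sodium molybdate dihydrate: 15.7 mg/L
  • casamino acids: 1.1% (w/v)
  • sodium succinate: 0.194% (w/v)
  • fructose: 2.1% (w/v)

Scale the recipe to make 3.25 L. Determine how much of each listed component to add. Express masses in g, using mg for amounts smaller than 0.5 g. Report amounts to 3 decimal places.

Scale factor relative to 1 L: 3.25.
potassium sulfate: 0.23 g per 100 mL × 3250 mL ÷ 100 = 7.475 g
sodium molybdate dihydrate: 15.7 mg/L × 3.25 L = 51.025 mg
casamino acids: 1.1 g per 100 mL × 3250 mL ÷ 100 = 35.750 g
sodium succinate: 0.194% w/v = 1.94 g/L → 1.94 × 3.25 L = 6.305 g
fructose: 2.1% w/v = 21 g/L → 21 × 3.25 L = 68.250 g

potassium sulfate 7.475 g; sodium molybdate dihydrate 51.025 mg; casamino acids 35.750 g; sodium succinate 6.305 g; fructose 68.250 g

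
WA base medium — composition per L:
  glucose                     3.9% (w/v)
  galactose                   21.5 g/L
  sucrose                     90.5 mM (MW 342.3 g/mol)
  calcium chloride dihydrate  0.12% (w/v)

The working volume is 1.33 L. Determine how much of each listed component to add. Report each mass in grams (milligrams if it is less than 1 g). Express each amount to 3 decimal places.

Working volume: 1.33 L.
glucose: 3.9 g per 100 mL × 1330 mL ÷ 100 = 51.870 g
galactose: 21.5 g/L × 1.33 L = 28.595 g
sucrose: 90.5 mmol/L × 342.3 g/mol × 1.33 L ÷ 1000 = 41.201 g
calcium chloride dihydrate: 0.12 g per 100 mL × 1330 mL ÷ 100 = 1.596 g

glucose 51.870 g; galactose 28.595 g; sucrose 41.201 g; calcium chloride dihydrate 1.596 g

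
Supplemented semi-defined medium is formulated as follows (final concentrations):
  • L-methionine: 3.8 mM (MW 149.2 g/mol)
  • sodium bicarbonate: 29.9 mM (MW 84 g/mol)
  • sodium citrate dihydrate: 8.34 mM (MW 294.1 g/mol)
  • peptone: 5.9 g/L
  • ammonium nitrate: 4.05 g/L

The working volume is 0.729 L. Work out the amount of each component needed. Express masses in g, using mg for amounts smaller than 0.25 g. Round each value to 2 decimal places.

L-methionine 0.41 g; sodium bicarbonate 1.83 g; sodium citrate dihydrate 1.79 g; peptone 4.30 g; ammonium nitrate 2.95 g

Working volume: 0.729 L.
L-methionine: 3.8 mmol/L × 149.2 g/mol × 0.729 L ÷ 1000 = 0.41 g
sodium bicarbonate: 29.9 mmol/L × 84 g/mol × 0.729 L ÷ 1000 = 1.83 g
sodium citrate dihydrate: 8.34 mmol/L × 294.1 g/mol × 0.729 L ÷ 1000 = 1.79 g
peptone: 5.9 g/L × 0.729 L = 4.30 g
ammonium nitrate: 4.05 g/L × 0.729 L = 2.95 g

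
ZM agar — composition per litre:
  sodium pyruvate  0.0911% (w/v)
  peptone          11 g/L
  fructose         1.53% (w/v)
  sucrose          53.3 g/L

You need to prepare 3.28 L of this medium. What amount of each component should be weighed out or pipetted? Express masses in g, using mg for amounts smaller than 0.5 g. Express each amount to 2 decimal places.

Scale factor relative to 1 L: 3.28.
sodium pyruvate: 0.0911 g per 100 mL × 3280 mL ÷ 100 = 2.99 g
peptone: 11 g/L × 3.28 L = 36.08 g
fructose: 1.53% w/v = 15.3 g/L → 15.3 × 3.28 L = 50.18 g
sucrose: 53.3 g/L × 3.28 L = 174.82 g

sodium pyruvate 2.99 g; peptone 36.08 g; fructose 50.18 g; sucrose 174.82 g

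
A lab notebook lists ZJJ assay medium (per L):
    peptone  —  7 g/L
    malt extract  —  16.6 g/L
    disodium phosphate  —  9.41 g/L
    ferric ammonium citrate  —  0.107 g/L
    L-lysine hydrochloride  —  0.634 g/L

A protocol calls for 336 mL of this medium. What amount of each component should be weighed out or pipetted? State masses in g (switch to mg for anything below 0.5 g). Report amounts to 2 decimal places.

Target volume = 336 mL = 0.336 L.
peptone: 7 g/L × 0.336 L = 2.35 g
malt extract: 16.6 g/L × 0.336 L = 5.58 g
disodium phosphate: 9.41 g/L × 0.336 L = 3.16 g
ferric ammonium citrate: 0.107 g/L × 0.336 L = 0.035952 g = 35.95 mg
L-lysine hydrochloride: 0.634 g/L × 0.336 L = 0.213024 g = 213.02 mg

peptone 2.35 g; malt extract 5.58 g; disodium phosphate 3.16 g; ferric ammonium citrate 35.95 mg; L-lysine hydrochloride 213.02 mg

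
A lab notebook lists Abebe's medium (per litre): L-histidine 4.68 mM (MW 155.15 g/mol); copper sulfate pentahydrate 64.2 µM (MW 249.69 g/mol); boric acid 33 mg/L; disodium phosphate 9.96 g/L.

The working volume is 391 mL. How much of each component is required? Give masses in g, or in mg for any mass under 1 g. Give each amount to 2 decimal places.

Working volume: 391 mL = 0.391 L.
L-histidine: 4.68 mmol/L × 155.15 mg/mmol × 0.391 L = 283.91 mg
copper sulfate pentahydrate: 64.2 µmol/L × 249.69 g/mol × 0.391 L ÷ 1000 = 6.27 mg
boric acid: 33 mg/L × 0.391 L = 12.90 mg
disodium phosphate: 9.96 g/L × 0.391 L = 3.89 g

L-histidine 283.91 mg; copper sulfate pentahydrate 6.27 mg; boric acid 12.90 mg; disodium phosphate 3.89 g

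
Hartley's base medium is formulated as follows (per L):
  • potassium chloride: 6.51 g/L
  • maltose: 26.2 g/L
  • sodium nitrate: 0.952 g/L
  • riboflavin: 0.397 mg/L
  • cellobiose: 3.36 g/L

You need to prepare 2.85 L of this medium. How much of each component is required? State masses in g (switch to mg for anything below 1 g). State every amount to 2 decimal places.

Scale factor relative to 1 L: 2.85.
potassium chloride: 6.51 g/L × 2.85 L = 18.55 g
maltose: 26.2 g/L × 2.85 L = 74.67 g
sodium nitrate: 0.952 g/L × 2.85 L = 2.71 g
riboflavin: 0.397 mg/L × 2.85 L = 1.13 mg
cellobiose: 3.36 g/L × 2.85 L = 9.58 g

potassium chloride 18.55 g; maltose 74.67 g; sodium nitrate 2.71 g; riboflavin 1.13 mg; cellobiose 9.58 g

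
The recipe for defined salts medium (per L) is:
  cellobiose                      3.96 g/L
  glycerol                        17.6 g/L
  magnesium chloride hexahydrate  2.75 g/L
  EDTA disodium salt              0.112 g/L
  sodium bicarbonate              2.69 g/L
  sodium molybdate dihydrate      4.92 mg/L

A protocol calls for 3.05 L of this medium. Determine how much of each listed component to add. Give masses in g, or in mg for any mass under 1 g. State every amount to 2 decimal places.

cellobiose 12.08 g; glycerol 53.68 g; magnesium chloride hexahydrate 8.39 g; EDTA disodium salt 341.60 mg; sodium bicarbonate 8.20 g; sodium molybdate dihydrate 15.01 mg

Working volume: 3.05 L.
cellobiose: 3.96 g/L × 3.05 L = 12.08 g
glycerol: 17.6 g/L × 3.05 L = 53.68 g
magnesium chloride hexahydrate: 2.75 g/L × 3.05 L = 8.39 g
EDTA disodium salt: 0.112 g/L × 3.05 L = 0.3416 g = 341.60 mg
sodium bicarbonate: 2.69 g/L × 3.05 L = 8.20 g
sodium molybdate dihydrate: 4.92 mg/L × 3.05 L = 15.01 mg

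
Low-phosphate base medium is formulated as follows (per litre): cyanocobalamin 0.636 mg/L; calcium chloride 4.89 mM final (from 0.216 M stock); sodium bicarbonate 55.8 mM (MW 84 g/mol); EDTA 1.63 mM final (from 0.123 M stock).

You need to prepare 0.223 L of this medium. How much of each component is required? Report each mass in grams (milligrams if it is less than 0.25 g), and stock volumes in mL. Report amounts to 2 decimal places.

Working volume: 0.223 L.
cyanocobalamin: 0.636 mg/L × 0.223 L = 0.14 mg
calcium chloride: dilute stock: 4.89 mM × 223 mL ÷ 216 mM = 5.05 mL
sodium bicarbonate: 55.8 mmol/L × 84 g/mol × 0.223 L ÷ 1000 = 1.05 g
EDTA: dilute stock: 1.63 mM × 223 mL ÷ 123 mM = 2.96 mL

cyanocobalamin 0.14 mg; calcium chloride 5.05 mL; sodium bicarbonate 1.05 g; EDTA 2.96 mL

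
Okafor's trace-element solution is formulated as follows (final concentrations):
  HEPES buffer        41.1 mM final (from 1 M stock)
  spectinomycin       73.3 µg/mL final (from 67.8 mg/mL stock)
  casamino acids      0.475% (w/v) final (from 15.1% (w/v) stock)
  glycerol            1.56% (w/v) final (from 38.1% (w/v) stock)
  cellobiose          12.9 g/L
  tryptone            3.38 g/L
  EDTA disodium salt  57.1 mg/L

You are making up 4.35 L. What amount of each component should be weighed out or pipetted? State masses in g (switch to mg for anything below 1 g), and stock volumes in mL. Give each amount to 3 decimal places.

HEPES buffer 178.785 mL; spectinomycin 4.703 mL; casamino acids 136.838 mL; glycerol 178.110 mL; cellobiose 56.115 g; tryptone 14.703 g; EDTA disodium salt 248.385 mg

Scale factor relative to 1 L: 4.35.
HEPES buffer: V = C2·V2/C1 = 41.1 mM × 4350 mL ÷ 1000 mM = 178.785 mL
spectinomycin: V = C2·V2/C1 = 73.3 µg/mL × 4350 mL ÷ 67800 µg/mL = 4.703 mL
casamino acids: dilute stock: 0.475% ÷ 15.1% × 4350 mL = 136.838 mL
glycerol: dilute stock: 1.56% ÷ 38.1% × 4350 mL = 178.110 mL
cellobiose: 12.9 g/L × 4.35 L = 56.115 g
tryptone: 3.38 g/L × 4.35 L = 14.703 g
EDTA disodium salt: 57.1 mg/L × 4.35 L = 248.385 mg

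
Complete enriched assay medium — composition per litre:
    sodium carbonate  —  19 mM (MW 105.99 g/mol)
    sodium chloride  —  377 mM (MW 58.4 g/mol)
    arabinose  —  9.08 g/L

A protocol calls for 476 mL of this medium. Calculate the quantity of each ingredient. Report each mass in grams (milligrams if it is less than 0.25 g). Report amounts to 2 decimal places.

sodium carbonate 0.96 g; sodium chloride 10.48 g; arabinose 4.32 g

Scale factor relative to 1 L: 0.476.
sodium carbonate: 19 mmol/L × 105.99 g/mol × 0.476 L ÷ 1000 = 0.96 g
sodium chloride: 377 mmol/L × 58.4 g/mol × 0.476 L ÷ 1000 = 10.48 g
arabinose: 9.08 g/L × 0.476 L = 4.32 g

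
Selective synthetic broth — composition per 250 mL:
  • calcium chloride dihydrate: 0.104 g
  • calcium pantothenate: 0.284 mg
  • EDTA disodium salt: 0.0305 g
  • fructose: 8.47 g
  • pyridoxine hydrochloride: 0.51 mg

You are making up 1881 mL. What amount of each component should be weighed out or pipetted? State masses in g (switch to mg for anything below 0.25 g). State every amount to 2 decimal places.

calcium chloride dihydrate 0.78 g; calcium pantothenate 2.14 mg; EDTA disodium salt 229.48 mg; fructose 63.73 g; pyridoxine hydrochloride 3.84 mg

Scale factor = 1881 mL / 250 mL = 7.524.
calcium chloride dihydrate: 0.104 g × (1881 mL / 250 mL) = 0.78 g
calcium pantothenate: 0.284 mg × (1881 mL / 250 mL) = 2.14 mg
EDTA disodium salt: 0.0305 g × (1881 mL / 250 mL) = 0.229482 g = 229.48 mg
fructose: 8.47 g × (1881 mL / 250 mL) = 63.73 g
pyridoxine hydrochloride: 0.51 mg × (1881 mL / 250 mL) = 3.84 mg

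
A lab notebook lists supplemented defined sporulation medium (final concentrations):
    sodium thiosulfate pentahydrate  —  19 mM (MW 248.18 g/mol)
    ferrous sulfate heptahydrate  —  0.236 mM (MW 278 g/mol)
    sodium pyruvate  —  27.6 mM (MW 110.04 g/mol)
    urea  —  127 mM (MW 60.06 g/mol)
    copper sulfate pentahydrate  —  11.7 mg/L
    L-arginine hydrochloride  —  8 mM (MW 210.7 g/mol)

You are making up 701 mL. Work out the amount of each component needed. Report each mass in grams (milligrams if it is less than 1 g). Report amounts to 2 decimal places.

Scale factor relative to 1 L: 0.701.
sodium thiosulfate pentahydrate: 19 mmol/L × 248.18 g/mol × 0.701 L ÷ 1000 = 3.31 g
ferrous sulfate heptahydrate: 0.236 mmol/L × 278 mg/mmol × 0.701 L = 45.99 mg
sodium pyruvate: 27.6 mmol/L × 110.04 g/mol × 0.701 L ÷ 1000 = 2.13 g
urea: 127 mmol/L × 60.06 g/mol × 0.701 L ÷ 1000 = 5.35 g
copper sulfate pentahydrate: 11.7 mg/L × 0.701 L = 8.20 mg
L-arginine hydrochloride: 8 mmol/L × 210.7 g/mol × 0.701 L ÷ 1000 = 1.18 g

sodium thiosulfate pentahydrate 3.31 g; ferrous sulfate heptahydrate 45.99 mg; sodium pyruvate 2.13 g; urea 5.35 g; copper sulfate pentahydrate 8.20 mg; L-arginine hydrochloride 1.18 g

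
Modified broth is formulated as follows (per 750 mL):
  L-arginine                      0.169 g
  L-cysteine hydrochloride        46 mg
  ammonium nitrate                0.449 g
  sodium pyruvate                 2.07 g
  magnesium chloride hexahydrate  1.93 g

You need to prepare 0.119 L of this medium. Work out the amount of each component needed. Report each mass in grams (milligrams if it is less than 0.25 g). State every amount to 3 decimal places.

Ratio of target to recipe volume: 119 / 750 = 0.158667.
L-arginine: 0.169 g × (119 mL / 750 mL) = 0.0268147 g = 26.815 mg
L-cysteine hydrochloride: 46 mg × (119 mL / 750 mL) = 7.299 mg
ammonium nitrate: 0.449 g × (119 mL / 750 mL) = 0.0712413 g = 71.241 mg
sodium pyruvate: 2.07 g × (119 mL / 750 mL) = 0.328 g
magnesium chloride hexahydrate: 1.93 g × (119 mL / 750 mL) = 0.306 g

L-arginine 26.815 mg; L-cysteine hydrochloride 7.299 mg; ammonium nitrate 71.241 mg; sodium pyruvate 0.328 g; magnesium chloride hexahydrate 0.306 g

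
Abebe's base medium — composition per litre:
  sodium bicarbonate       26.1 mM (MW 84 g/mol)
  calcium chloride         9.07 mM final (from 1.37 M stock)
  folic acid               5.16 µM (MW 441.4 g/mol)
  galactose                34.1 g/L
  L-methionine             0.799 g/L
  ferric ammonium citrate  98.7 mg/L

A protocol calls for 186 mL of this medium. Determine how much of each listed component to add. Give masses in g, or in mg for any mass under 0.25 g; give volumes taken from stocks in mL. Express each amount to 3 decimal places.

sodium bicarbonate 0.408 g; calcium chloride 1.231 mL; folic acid 0.424 mg; galactose 6.343 g; L-methionine 148.614 mg; ferric ammonium citrate 18.358 mg

Working volume: 186 mL = 0.186 L.
sodium bicarbonate: 26.1 mmol/L × 84 g/mol × 0.186 L ÷ 1000 = 0.408 g
calcium chloride: dilute stock: 9.07 mM × 186 mL ÷ 1370 mM = 1.231 mL
folic acid: 5.16 µmol/L × 441.4 g/mol × 0.186 L ÷ 1000 = 0.424 mg
galactose: 34.1 g/L × 0.186 L = 6.343 g
L-methionine: 0.799 g/L × 0.186 L = 0.148614 g = 148.614 mg
ferric ammonium citrate: 98.7 mg/L × 0.186 L = 18.358 mg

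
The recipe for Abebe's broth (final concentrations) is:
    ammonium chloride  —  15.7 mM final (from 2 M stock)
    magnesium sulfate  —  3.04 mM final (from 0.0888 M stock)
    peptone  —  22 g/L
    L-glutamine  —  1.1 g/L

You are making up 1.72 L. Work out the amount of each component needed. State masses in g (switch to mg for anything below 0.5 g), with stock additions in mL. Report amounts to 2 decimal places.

Scale factor relative to 1 L: 1.72.
ammonium chloride: C1V1 = C2V2 → 15.7 mM × 1720 mL ÷ 2000 mM = 13.50 mL
magnesium sulfate: V = C2·V2/C1 = 3.04 mM × 1720 mL ÷ 88.8 mM = 58.88 mL
peptone: 22 g/L × 1.72 L = 37.84 g
L-glutamine: 1.1 g/L × 1.72 L = 1.89 g

ammonium chloride 13.50 mL; magnesium sulfate 58.88 mL; peptone 37.84 g; L-glutamine 1.89 g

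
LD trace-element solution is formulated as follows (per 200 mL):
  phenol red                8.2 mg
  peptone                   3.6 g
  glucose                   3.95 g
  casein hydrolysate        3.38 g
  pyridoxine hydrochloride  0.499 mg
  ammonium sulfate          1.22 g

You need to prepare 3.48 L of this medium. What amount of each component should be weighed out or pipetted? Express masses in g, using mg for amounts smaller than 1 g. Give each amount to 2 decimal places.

Scale factor = 3480 mL / 200 mL = 17.4.
phenol red: 8.2 mg × (3480 mL / 200 mL) = 142.68 mg
peptone: 3.6 g × (3480 mL / 200 mL) = 62.64 g
glucose: 3.95 g × (3480 mL / 200 mL) = 68.73 g
casein hydrolysate: 3.38 g × (3480 mL / 200 mL) = 58.81 g
pyridoxine hydrochloride: 0.499 mg × (3480 mL / 200 mL) = 8.68 mg
ammonium sulfate: 1.22 g × (3480 mL / 200 mL) = 21.23 g

phenol red 142.68 mg; peptone 62.64 g; glucose 68.73 g; casein hydrolysate 58.81 g; pyridoxine hydrochloride 8.68 mg; ammonium sulfate 21.23 g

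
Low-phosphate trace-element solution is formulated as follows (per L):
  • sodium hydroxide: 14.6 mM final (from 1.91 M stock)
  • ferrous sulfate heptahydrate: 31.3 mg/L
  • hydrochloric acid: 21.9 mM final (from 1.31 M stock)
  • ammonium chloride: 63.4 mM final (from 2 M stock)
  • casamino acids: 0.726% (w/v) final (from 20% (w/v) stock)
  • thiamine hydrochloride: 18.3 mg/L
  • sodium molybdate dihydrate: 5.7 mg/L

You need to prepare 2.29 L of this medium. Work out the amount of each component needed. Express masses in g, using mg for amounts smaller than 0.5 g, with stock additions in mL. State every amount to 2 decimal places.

sodium hydroxide 17.50 mL; ferrous sulfate heptahydrate 71.68 mg; hydrochloric acid 38.28 mL; ammonium chloride 72.59 mL; casamino acids 83.13 mL; thiamine hydrochloride 41.91 mg; sodium molybdate dihydrate 13.05 mg

Scale factor relative to 1 L: 2.29.
sodium hydroxide: V = C2·V2/C1 = 14.6 mM × 2290 mL ÷ 1910 mM = 17.50 mL
ferrous sulfate heptahydrate: 31.3 mg/L × 2.29 L = 71.68 mg
hydrochloric acid: dilute stock: 21.9 mM × 2290 mL ÷ 1310 mM = 38.28 mL
ammonium chloride: C1V1 = C2V2 → 63.4 mM × 2290 mL ÷ 2000 mM = 72.59 mL
casamino acids: V = C2·V2/C1 = 0.726% ÷ 20% × 2290 mL = 83.13 mL
thiamine hydrochloride: 18.3 mg/L × 2.29 L = 41.91 mg
sodium molybdate dihydrate: 5.7 mg/L × 2.29 L = 13.05 mg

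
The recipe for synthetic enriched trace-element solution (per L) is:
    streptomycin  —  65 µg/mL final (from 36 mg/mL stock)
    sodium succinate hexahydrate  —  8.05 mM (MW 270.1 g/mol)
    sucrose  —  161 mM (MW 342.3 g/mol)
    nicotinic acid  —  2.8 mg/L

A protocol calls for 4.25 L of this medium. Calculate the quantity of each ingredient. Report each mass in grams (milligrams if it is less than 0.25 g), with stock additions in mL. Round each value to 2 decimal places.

streptomycin 7.67 mL; sodium succinate hexahydrate 9.24 g; sucrose 234.22 g; nicotinic acid 11.90 mg

Working volume: 4.25 L.
streptomycin: dilute stock: 65 µg/mL × 4250 mL ÷ 36000 µg/mL = 7.67 mL
sodium succinate hexahydrate: 8.05 mmol/L × 270.1 g/mol × 4.25 L ÷ 1000 = 9.24 g
sucrose: 161 mmol/L × 342.3 g/mol × 4.25 L ÷ 1000 = 234.22 g
nicotinic acid: 2.8 mg/L × 4.25 L = 11.90 mg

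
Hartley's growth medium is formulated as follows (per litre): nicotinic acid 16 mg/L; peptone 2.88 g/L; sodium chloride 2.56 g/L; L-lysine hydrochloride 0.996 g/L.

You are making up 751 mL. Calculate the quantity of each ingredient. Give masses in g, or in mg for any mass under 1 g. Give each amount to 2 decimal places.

nicotinic acid 12.02 mg; peptone 2.16 g; sodium chloride 1.92 g; L-lysine hydrochloride 748.00 mg

Working volume: 751 mL = 0.751 L.
nicotinic acid: 16 mg/L × 0.751 L = 12.02 mg
peptone: 2.88 g/L × 0.751 L = 2.16 g
sodium chloride: 2.56 g/L × 0.751 L = 1.92 g
L-lysine hydrochloride: 0.996 g/L × 0.751 L = 0.747996 g = 748.00 mg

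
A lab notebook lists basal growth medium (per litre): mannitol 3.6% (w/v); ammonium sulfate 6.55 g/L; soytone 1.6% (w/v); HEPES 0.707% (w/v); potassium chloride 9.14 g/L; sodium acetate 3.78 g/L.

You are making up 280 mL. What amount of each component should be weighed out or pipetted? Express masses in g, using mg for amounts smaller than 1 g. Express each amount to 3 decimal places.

mannitol 10.080 g; ammonium sulfate 1.834 g; soytone 4.480 g; HEPES 1.980 g; potassium chloride 2.559 g; sodium acetate 1.058 g

Target volume = 280 mL = 0.28 L.
mannitol: 3.6% w/v = 36 g/L → 36 × 0.28 L = 10.080 g
ammonium sulfate: 6.55 g/L × 0.28 L = 1.834 g
soytone: 1.6% w/v = 16 g/L → 16 × 0.28 L = 4.480 g
HEPES: 0.707 g per 100 mL × 280 mL ÷ 100 = 1.980 g
potassium chloride: 9.14 g/L × 0.28 L = 2.559 g
sodium acetate: 3.78 g/L × 0.28 L = 1.058 g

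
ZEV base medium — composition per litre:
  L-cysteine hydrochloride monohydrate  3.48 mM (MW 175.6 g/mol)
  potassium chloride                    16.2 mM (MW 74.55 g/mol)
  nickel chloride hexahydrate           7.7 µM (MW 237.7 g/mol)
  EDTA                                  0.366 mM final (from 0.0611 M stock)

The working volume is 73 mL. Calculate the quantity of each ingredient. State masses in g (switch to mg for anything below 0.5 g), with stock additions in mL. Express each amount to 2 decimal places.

Target volume = 73 mL = 0.073 L.
L-cysteine hydrochloride monohydrate: 3.48 mmol/L × 175.6 mg/mmol × 0.073 L = 44.61 mg
potassium chloride: 16.2 mmol/L × 74.55 mg/mmol × 0.073 L = 88.16 mg
nickel chloride hexahydrate: 7.7 µmol/L × 237.7 g/mol × 0.073 L ÷ 1000 = 0.13 mg
EDTA: dilute stock: 0.366 mM × 73 mL ÷ 61.1 mM = 0.44 mL

L-cysteine hydrochloride monohydrate 44.61 mg; potassium chloride 88.16 mg; nickel chloride hexahydrate 0.13 mg; EDTA 0.44 mL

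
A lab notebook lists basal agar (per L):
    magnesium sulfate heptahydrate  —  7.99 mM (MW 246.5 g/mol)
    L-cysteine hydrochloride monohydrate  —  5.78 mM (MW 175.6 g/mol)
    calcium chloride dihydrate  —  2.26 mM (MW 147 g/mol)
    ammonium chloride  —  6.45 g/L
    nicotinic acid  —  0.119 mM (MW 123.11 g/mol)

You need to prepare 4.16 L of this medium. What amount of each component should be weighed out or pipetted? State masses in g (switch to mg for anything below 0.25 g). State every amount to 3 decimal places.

magnesium sulfate heptahydrate 8.193 g; L-cysteine hydrochloride monohydrate 4.222 g; calcium chloride dihydrate 1.382 g; ammonium chloride 26.832 g; nicotinic acid 60.944 mg

Scale factor relative to 1 L: 4.16.
magnesium sulfate heptahydrate: 7.99 mmol/L × 246.5 g/mol × 4.16 L ÷ 1000 = 8.193 g
L-cysteine hydrochloride monohydrate: 5.78 mmol/L × 175.6 g/mol × 4.16 L ÷ 1000 = 4.222 g
calcium chloride dihydrate: 2.26 mmol/L × 147 g/mol × 4.16 L ÷ 1000 = 1.382 g
ammonium chloride: 6.45 g/L × 4.16 L = 26.832 g
nicotinic acid: 0.119 mmol/L × 123.11 mg/mmol × 4.16 L = 60.944 mg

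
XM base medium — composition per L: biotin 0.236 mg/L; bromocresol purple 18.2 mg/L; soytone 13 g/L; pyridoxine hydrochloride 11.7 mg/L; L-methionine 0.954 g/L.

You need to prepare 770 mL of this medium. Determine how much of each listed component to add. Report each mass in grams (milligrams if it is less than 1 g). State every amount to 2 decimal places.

Scale factor relative to 1 L: 0.77.
biotin: 0.236 mg/L × 0.77 L = 0.18 mg
bromocresol purple: 18.2 mg/L × 0.77 L = 14.01 mg
soytone: 13 g/L × 0.77 L = 10.01 g
pyridoxine hydrochloride: 11.7 mg/L × 0.77 L = 9.01 mg
L-methionine: 0.954 g/L × 0.77 L = 0.73458 g = 734.58 mg

biotin 0.18 mg; bromocresol purple 14.01 mg; soytone 10.01 g; pyridoxine hydrochloride 9.01 mg; L-methionine 734.58 mg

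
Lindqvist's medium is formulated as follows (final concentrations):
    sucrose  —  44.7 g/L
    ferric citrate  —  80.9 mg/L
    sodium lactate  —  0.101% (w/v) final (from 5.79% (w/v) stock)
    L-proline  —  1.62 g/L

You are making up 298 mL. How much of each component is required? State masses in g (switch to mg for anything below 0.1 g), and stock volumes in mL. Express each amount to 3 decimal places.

Working volume: 298 mL = 0.298 L.
sucrose: 44.7 g/L × 0.298 L = 13.321 g
ferric citrate: 80.9 mg/L × 0.298 L = 24.108 mg
sodium lactate: C1V1 = C2V2 → 0.101% ÷ 5.79% × 298 mL = 5.198 mL
L-proline: 1.62 g/L × 0.298 L = 0.483 g

sucrose 13.321 g; ferric citrate 24.108 mg; sodium lactate 5.198 mL; L-proline 0.483 g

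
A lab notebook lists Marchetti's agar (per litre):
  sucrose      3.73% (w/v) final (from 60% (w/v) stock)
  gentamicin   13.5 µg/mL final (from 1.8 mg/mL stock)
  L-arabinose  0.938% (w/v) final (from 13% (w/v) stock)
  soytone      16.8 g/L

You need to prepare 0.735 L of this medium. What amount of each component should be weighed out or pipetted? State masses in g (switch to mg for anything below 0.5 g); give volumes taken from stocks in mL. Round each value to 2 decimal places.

Working volume: 0.735 L.
sucrose: dilute stock: 3.73% ÷ 60% × 735 mL = 45.69 mL
gentamicin: dilute stock: 13.5 µg/mL × 735 mL ÷ 1800 µg/mL = 5.51 mL
L-arabinose: dilute stock: 0.938% ÷ 13% × 735 mL = 53.03 mL
soytone: 16.8 g/L × 0.735 L = 12.35 g

sucrose 45.69 mL; gentamicin 5.51 mL; L-arabinose 53.03 mL; soytone 12.35 g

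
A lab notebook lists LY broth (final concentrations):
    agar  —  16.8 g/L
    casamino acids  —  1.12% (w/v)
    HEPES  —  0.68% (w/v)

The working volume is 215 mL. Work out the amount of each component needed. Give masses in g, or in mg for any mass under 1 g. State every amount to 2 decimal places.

agar 3.61 g; casamino acids 2.41 g; HEPES 1.46 g

Scale factor relative to 1 L: 0.215.
agar: 16.8 g/L × 0.215 L = 3.61 g
casamino acids: 1.12% w/v = 11.2 g/L → 11.2 × 0.215 L = 2.41 g
HEPES: 0.68 g per 100 mL × 215 mL ÷ 100 = 1.46 g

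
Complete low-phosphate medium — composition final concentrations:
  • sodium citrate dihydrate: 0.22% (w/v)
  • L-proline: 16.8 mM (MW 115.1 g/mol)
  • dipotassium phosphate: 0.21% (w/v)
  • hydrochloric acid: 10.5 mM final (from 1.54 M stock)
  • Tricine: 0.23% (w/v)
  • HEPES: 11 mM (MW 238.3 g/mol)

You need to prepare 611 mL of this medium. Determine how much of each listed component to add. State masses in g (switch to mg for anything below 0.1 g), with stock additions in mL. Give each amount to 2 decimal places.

Working volume: 611 mL = 0.611 L.
sodium citrate dihydrate: 0.22 g per 100 mL × 611 mL ÷ 100 = 1.34 g
L-proline: 16.8 mmol/L × 115.1 g/mol × 0.611 L ÷ 1000 = 1.18 g
dipotassium phosphate: 0.21 g per 100 mL × 611 mL ÷ 100 = 1.28 g
hydrochloric acid: dilute stock: 10.5 mM × 611 mL ÷ 1540 mM = 4.17 mL
Tricine: 0.23 g per 100 mL × 611 mL ÷ 100 = 1.41 g
HEPES: 11 mmol/L × 238.3 g/mol × 0.611 L ÷ 1000 = 1.60 g

sodium citrate dihydrate 1.34 g; L-proline 1.18 g; dipotassium phosphate 1.28 g; hydrochloric acid 4.17 mL; Tricine 1.41 g; HEPES 1.60 g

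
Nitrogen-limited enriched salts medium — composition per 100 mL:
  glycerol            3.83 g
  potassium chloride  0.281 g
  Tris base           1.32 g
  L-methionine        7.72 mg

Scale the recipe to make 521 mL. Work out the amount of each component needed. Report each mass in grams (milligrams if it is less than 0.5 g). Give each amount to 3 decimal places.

Ratio of target to recipe volume: 521 / 100 = 5.21.
glycerol: 3.83 g × (521 mL / 100 mL) = 19.954 g
potassium chloride: 0.281 g × (521 mL / 100 mL) = 1.464 g
Tris base: 1.32 g × (521 mL / 100 mL) = 6.877 g
L-methionine: 7.72 mg × (521 mL / 100 mL) = 40.221 mg

glycerol 19.954 g; potassium chloride 1.464 g; Tris base 6.877 g; L-methionine 40.221 mg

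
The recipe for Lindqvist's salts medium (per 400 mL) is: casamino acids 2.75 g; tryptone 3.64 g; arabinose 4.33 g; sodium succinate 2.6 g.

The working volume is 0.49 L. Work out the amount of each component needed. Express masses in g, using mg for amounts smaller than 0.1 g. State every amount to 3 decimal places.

casamino acids 3.369 g; tryptone 4.459 g; arabinose 5.304 g; sodium succinate 3.185 g

Scale factor = 490 mL / 400 mL = 1.225.
casamino acids: 2.75 g × (490 mL / 400 mL) = 3.369 g
tryptone: 3.64 g × (490 mL / 400 mL) = 4.459 g
arabinose: 4.33 g × (490 mL / 400 mL) = 5.304 g
sodium succinate: 2.6 g × (490 mL / 400 mL) = 3.185 g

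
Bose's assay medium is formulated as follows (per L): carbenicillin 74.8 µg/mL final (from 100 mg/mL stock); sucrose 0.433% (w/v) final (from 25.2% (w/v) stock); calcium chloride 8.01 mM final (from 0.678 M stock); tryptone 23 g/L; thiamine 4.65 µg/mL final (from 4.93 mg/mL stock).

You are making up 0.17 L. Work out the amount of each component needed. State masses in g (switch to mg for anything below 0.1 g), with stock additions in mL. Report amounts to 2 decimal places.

Working volume: 0.17 L.
carbenicillin: dilute stock: 74.8 µg/mL × 170 mL ÷ 100000 µg/mL = 0.13 mL
sucrose: dilute stock: 0.433% ÷ 25.2% × 170 mL = 2.92 mL
calcium chloride: V = C2·V2/C1 = 8.01 mM × 170 mL ÷ 678 mM = 2.01 mL
tryptone: 23 g/L × 0.17 L = 3.91 g
thiamine: C1V1 = C2V2 → 4.65 µg/mL × 170 mL ÷ 4930 µg/mL = 0.16 mL

carbenicillin 0.13 mL; sucrose 2.92 mL; calcium chloride 2.01 mL; tryptone 3.91 g; thiamine 0.16 mL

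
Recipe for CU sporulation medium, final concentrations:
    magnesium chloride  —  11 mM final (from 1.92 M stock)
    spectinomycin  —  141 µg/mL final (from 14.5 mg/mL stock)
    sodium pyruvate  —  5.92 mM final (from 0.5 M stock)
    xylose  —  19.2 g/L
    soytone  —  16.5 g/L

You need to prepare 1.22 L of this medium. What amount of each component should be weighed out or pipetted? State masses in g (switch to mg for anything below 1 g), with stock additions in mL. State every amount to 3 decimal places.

Working volume: 1.22 L.
magnesium chloride: dilute stock: 11 mM × 1220 mL ÷ 1920 mM = 6.990 mL
spectinomycin: C1V1 = C2V2 → 141 µg/mL × 1220 mL ÷ 14500 µg/mL = 11.863 mL
sodium pyruvate: dilute stock: 5.92 mM × 1220 mL ÷ 500 mM = 14.445 mL
xylose: 19.2 g/L × 1.22 L = 23.424 g
soytone: 16.5 g/L × 1.22 L = 20.130 g

magnesium chloride 6.990 mL; spectinomycin 11.863 mL; sodium pyruvate 14.445 mL; xylose 23.424 g; soytone 20.130 g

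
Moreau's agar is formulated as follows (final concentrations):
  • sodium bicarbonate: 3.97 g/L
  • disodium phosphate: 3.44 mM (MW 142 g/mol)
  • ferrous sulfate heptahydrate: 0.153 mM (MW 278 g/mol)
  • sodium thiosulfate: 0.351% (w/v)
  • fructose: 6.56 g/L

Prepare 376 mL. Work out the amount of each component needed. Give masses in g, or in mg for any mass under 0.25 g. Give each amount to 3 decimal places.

Target volume = 376 mL = 0.376 L.
sodium bicarbonate: 3.97 g/L × 0.376 L = 1.493 g
disodium phosphate: 3.44 mmol/L × 142 mg/mmol × 0.376 L = 183.668 mg
ferrous sulfate heptahydrate: 0.153 mmol/L × 278 mg/mmol × 0.376 L = 15.993 mg
sodium thiosulfate: 0.351 g per 100 mL × 376 mL ÷ 100 = 1.320 g
fructose: 6.56 g/L × 0.376 L = 2.467 g

sodium bicarbonate 1.493 g; disodium phosphate 183.668 mg; ferrous sulfate heptahydrate 15.993 mg; sodium thiosulfate 1.320 g; fructose 2.467 g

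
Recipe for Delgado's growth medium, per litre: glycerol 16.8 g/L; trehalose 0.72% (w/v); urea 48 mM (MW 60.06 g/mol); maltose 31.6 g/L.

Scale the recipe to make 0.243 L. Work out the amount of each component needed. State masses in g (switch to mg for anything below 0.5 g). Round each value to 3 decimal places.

glycerol 4.082 g; trehalose 1.750 g; urea 0.701 g; maltose 7.679 g

Working volume: 0.243 L.
glycerol: 16.8 g/L × 0.243 L = 4.082 g
trehalose: 0.72 g per 100 mL × 243 mL ÷ 100 = 1.750 g
urea: 48 mmol/L × 60.06 g/mol × 0.243 L ÷ 1000 = 0.701 g
maltose: 31.6 g/L × 0.243 L = 7.679 g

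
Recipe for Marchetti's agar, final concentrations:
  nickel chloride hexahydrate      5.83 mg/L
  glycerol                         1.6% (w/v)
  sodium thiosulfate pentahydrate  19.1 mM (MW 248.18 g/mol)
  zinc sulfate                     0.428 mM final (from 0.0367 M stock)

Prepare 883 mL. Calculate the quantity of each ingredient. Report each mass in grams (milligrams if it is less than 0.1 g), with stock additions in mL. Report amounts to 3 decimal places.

Scale factor relative to 1 L: 0.883.
nickel chloride hexahydrate: 5.83 mg/L × 0.883 L = 5.148 mg
glycerol: 1.6 g per 100 mL × 883 mL ÷ 100 = 14.128 g
sodium thiosulfate pentahydrate: 19.1 mmol/L × 248.18 g/mol × 0.883 L ÷ 1000 = 4.186 g
zinc sulfate: C1V1 = C2V2 → 0.428 mM × 883 mL ÷ 36.7 mM = 10.298 mL

nickel chloride hexahydrate 5.148 mg; glycerol 14.128 g; sodium thiosulfate pentahydrate 4.186 g; zinc sulfate 10.298 mL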